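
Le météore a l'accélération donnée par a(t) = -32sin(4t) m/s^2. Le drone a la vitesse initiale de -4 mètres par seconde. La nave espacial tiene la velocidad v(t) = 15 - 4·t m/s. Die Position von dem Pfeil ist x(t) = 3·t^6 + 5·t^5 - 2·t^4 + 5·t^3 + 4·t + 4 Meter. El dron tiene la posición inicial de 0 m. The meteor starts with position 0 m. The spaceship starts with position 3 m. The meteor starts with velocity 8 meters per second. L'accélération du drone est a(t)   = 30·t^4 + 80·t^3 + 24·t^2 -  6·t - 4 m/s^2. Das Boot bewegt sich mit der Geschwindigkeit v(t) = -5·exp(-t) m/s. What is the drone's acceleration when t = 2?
Using a(t) = 30·t^4 + 80·t^3 + 24·t^2 - 6·t - 4 and substituting t = 2, we find a = 1200.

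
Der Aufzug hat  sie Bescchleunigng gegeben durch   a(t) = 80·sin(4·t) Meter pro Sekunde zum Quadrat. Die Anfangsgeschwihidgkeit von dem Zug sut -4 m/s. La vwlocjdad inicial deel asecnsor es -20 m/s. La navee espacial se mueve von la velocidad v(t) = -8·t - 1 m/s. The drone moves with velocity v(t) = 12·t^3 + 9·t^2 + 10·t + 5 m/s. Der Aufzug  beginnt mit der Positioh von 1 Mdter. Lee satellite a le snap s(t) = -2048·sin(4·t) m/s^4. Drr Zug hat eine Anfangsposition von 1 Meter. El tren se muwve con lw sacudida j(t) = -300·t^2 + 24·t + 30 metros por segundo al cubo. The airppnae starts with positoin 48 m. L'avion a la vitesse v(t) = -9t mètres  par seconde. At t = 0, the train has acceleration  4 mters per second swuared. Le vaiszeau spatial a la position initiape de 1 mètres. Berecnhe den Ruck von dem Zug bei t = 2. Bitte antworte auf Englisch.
We have jerk j(t) = -300·t^2 + 24·t + 30. Substituting t = 2: j(2) = -1122.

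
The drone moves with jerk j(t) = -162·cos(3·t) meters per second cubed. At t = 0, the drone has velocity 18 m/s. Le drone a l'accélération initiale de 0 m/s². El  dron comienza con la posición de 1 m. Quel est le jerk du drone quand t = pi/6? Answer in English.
From the given jerk equation j(t) = -162·cos(3·t), we substitute t = pi/6 to get j = 0.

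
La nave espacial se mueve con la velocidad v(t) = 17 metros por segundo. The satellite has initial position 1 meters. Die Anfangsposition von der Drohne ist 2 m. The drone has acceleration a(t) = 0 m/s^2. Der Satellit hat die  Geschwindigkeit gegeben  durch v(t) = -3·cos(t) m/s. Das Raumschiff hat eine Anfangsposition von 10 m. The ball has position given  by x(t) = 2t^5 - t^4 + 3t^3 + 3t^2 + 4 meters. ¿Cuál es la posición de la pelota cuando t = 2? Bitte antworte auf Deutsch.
Mit x(t) = 2·t^5 - t^4 + 3·t^3 + 3·t^2 + 4 und Einsetzen von t = 2, finden wir x = 88.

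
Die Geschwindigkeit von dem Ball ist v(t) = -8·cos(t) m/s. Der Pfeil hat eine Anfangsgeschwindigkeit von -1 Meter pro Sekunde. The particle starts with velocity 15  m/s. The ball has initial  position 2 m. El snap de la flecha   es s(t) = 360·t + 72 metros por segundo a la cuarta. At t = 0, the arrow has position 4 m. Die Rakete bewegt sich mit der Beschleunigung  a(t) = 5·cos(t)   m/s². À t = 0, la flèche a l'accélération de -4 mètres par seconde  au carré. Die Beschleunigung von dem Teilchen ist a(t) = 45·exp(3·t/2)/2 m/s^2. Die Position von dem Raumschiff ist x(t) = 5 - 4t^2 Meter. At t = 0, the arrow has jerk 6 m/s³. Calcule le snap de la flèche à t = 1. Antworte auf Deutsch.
Mit s(t) = 360·t + 72 und Einsetzen von t = 1, finden wir s = 432.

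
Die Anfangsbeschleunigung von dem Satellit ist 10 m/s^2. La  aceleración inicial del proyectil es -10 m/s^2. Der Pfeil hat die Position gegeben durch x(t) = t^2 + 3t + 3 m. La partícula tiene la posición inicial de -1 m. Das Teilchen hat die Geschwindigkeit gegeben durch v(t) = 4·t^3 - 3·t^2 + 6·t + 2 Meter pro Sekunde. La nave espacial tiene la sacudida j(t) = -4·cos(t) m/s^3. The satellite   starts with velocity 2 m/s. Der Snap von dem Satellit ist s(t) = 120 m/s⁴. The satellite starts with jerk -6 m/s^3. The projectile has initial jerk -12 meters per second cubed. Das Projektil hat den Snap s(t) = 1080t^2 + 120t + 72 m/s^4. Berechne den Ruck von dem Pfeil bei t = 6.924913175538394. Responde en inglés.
Starting from position x(t) = t^2 + 3·t + 3, we take 3 derivatives. The derivative of position gives velocity: v(t) = 2·t + 3. The derivative of velocity gives acceleration: a(t) = 2. Differentiating acceleration, we get jerk: j(t) = 0. We have jerk j(t) = 0. Substituting t = 6.924913175538394: j(6.924913175538394) = 0.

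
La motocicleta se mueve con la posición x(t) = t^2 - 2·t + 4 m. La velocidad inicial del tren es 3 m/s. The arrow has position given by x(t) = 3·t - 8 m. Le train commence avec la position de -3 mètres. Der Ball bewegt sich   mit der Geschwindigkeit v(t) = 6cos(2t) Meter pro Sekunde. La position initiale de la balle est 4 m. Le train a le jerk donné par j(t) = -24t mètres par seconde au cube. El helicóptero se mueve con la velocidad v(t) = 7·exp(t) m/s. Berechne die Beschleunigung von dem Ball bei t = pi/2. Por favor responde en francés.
En partant de la vitesse v(t) = 6·cos(2·t), nous prenons 1 dérivée. En dérivant la vitesse, nous obtenons l'accélération: a(t) = -12·sin(2·t). En utilisant a(t) = -12·sin(2·t) et en substituant t = pi/2, nous trouvons a = 0.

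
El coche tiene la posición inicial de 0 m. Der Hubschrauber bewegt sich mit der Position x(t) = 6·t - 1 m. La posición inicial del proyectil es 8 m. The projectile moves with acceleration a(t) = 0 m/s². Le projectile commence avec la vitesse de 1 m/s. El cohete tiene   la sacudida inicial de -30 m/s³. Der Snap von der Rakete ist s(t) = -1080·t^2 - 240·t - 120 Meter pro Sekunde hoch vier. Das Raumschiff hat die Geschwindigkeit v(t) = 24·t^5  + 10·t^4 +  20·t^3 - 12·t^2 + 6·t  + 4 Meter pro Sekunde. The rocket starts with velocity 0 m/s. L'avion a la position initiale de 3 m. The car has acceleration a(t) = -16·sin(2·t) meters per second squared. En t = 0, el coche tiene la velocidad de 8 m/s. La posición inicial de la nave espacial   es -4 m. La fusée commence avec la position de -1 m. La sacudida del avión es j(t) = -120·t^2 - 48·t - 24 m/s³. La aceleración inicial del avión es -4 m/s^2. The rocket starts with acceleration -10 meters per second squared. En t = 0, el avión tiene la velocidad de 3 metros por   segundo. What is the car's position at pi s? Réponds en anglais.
To find the answer, we compute 2 antiderivatives of a(t) = -16·sin(2·t). The integral of acceleration, with v(0) = 8, gives velocity: v(t) = 8·cos(2·t). Finding the integral of v(t) and using x(0) = 0: x(t) = 4·sin(2·t). We have position x(t) = 4·sin(2·t). Substituting t = pi: x(pi) = 0.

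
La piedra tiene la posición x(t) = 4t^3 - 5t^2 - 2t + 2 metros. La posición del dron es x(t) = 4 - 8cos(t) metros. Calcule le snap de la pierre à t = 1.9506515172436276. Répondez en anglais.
We must differentiate our position equation x(t) = 4·t^3 - 5·t^2 - 2·t + 2 4 times. The derivative of position gives velocity: v(t) = 12·t^2 - 10·t - 2. Taking d/dt of v(t), we find a(t) = 24·t - 10. Differentiating acceleration, we get jerk: j(t) = 24. The derivative of jerk gives snap: s(t) = 0. We have snap s(t) = 0. Substituting t = 1.9506515172436276: s(1.9506515172436276) = 0.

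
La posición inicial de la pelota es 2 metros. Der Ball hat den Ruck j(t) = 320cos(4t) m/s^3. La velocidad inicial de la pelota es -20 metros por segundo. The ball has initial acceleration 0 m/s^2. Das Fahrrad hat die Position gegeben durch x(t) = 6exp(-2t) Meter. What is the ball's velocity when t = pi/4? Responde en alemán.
Um dies zu lösen, müssen wir 2 Stammfunktionen unserer Gleichung für den Ruck j(t) = 320·cos(4·t) finden. Das Integral von dem Ruck ist die Beschleunigung. Mit a(0) = 0 erhalten wir a(t) = 80·sin(4·t). Durch Integration von der Beschleunigung und Verwendung der Anfangsbedingung v(0) = -20, erhalten wir v(t) = -20·cos(4·t). Aus der Gleichung für die Geschwindigkeit v(t) = -20·cos(4·t), setzen wir t = pi/4 ein und erhalten v = 20.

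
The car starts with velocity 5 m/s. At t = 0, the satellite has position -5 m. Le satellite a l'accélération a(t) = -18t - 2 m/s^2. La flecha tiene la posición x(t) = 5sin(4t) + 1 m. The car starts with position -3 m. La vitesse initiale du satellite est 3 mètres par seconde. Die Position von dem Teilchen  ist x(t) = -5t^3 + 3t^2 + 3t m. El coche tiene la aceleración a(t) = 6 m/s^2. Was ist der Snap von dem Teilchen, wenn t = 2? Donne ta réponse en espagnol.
Debemos derivar nuestra ecuación de la posición x(t) = -5·t^3 + 3·t^2 + 3·t 4 veces. La derivada de la posición da la velocidad: v(t) = -15·t^2 + 6·t + 3. Derivando la velocidad, obtenemos la aceleración: a(t) = 6 - 30·t. La derivada de la aceleración da la sacudida: j(t) = -30. Derivando la sacudida, obtenemos el snap: s(t) = 0. De la ecuación del snap s(t) = 0, sustituimos t = 2 para obtener s = 0.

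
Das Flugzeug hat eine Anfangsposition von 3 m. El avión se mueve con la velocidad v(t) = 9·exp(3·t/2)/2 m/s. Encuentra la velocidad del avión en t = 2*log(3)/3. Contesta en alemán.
Wir haben die Geschwindigkeit v(t) = 9·exp(3·t/2)/2. Durch Einsetzen von t = 2*log(3)/3: v(2*log(3)/3) = 27/2.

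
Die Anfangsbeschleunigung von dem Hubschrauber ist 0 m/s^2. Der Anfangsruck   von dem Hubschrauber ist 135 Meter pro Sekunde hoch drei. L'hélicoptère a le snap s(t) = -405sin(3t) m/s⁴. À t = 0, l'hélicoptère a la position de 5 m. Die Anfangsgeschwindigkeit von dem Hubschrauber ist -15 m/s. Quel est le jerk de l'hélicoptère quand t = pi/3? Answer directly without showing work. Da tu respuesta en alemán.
Der Ruck bei t = pi/3 ist j = -135.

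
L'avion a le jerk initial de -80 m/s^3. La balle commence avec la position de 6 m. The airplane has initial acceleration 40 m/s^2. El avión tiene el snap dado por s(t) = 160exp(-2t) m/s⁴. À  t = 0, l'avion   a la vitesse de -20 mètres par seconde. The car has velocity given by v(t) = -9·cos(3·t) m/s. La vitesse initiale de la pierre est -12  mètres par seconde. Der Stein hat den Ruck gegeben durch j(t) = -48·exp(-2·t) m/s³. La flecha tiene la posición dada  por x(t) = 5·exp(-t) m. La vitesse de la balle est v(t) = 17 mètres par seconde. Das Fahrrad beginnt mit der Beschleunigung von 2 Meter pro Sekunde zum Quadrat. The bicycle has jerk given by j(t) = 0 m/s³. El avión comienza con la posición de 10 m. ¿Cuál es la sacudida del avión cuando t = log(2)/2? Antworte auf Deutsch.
Um dies zu lösen, müssen wir 1 Integral unserer Gleichung für den Snap s(t) = 160·exp(-2·t) finden. Durch Integration von dem Snap und Verwendung der Anfangsbedingung j(0) = -80, erhalten wir j(t) = -80·exp(-2·t). Mit j(t) = -80·exp(-2·t) und Einsetzen von t = log(2)/2, finden wir j = -40.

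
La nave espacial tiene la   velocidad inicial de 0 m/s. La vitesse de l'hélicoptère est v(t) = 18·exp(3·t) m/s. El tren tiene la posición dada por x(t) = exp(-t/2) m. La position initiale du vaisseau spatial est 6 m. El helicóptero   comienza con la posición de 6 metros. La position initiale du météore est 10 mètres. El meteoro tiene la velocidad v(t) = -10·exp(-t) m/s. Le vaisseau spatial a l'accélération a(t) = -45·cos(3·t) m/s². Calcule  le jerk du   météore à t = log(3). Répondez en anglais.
Starting from velocity v(t) = -10·exp(-t), we take 2 derivatives. Taking d/dt of v(t), we find a(t) = 10·exp(-t). The derivative of acceleration gives jerk: j(t) = -10·exp(-t). From the given jerk equation j(t) = -10·exp(-t), we substitute t = log(3) to get j = -10/3.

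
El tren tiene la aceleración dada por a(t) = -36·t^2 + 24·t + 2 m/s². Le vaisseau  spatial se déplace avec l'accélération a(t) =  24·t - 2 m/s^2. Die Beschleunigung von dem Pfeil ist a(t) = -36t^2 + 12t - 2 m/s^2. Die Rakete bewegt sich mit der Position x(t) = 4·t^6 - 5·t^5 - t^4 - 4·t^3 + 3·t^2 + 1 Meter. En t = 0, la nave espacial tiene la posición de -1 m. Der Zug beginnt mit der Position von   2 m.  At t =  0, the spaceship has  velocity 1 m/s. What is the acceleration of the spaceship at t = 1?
From the given acceleration equation a(t) = 24·t - 2, we substitute t = 1 to get a = 22.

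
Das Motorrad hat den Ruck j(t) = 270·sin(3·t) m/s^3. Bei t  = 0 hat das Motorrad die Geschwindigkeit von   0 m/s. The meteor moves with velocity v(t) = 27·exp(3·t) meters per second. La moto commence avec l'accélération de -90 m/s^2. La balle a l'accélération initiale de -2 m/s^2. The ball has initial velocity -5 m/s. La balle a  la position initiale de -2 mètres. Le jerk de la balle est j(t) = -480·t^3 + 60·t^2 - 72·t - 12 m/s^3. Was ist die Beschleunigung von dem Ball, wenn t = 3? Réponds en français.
En partant du jerk j(t) = -480·t^3 + 60·t^2 - 72·t - 12, nous prenons 1 intégrale. L'intégrale du jerk, avec a(0) = -2, donne l'accélération: a(t) = -120·t^4 + 20·t^3 - 36·t^2 - 12·t - 2. En utilisant a(t) = -120·t^4 + 20·t^3 - 36·t^2 - 12·t - 2 et en substituant t = 3, nous trouvons a = -9542.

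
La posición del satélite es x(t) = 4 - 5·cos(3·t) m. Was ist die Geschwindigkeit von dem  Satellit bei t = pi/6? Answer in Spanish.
Debemos derivar nuestra ecuación de la posición x(t) = 4 - 5·cos(3·t) 1 vez. Derivando la posición, obtenemos la velocidad: v(t) = 15·sin(3·t). Tenemos la velocidad v(t) = 15·sin(3·t). Sustituyendo t = pi/6: v(pi/6) = 15.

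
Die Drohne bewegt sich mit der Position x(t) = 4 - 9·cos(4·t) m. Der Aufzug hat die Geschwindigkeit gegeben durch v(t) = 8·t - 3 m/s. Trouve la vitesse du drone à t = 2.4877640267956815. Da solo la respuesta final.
La vitesse à t = 2.4877640267956815 est v = -18.0834698037492.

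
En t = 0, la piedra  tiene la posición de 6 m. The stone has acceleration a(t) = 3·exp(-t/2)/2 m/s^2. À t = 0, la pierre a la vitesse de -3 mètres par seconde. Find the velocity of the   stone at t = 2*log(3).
We must find the antiderivative of our acceleration equation a(t) = 3·exp(-t/2)/2 1 time. The integral of acceleration is velocity. Using v(0) = -3, we get v(t) = -3·exp(-t/2). Using v(t) = -3·exp(-t/2) and substituting t = 2*log(3), we find v = -1.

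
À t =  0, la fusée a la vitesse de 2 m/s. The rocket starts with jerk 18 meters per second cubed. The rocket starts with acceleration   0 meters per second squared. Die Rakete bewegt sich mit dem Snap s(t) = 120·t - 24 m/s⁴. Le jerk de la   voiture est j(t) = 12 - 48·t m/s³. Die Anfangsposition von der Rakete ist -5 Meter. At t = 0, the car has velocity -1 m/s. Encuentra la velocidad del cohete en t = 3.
Debemos encontrar la antiderivada de nuestra ecuación del snap s(t) = 120·t - 24 3 veces. Tomando ∫s(t)dt y aplicando j(0) = 18, encontramos j(t) = 60·t^2 - 24·t + 18. Integrando la sacudida y usando la condición inicial a(0) = 0, obtenemos a(t) = 2·t·(10·t^2 - 6·t + 9). Tomando ∫a(t)dt y aplicando v(0) = 2, encontramos v(t) = 5·t^4 - 4·t^3 + 9·t^2 + 2. De la ecuación de la velocidad v(t) = 5·t^4 - 4·t^3 + 9·t^2 + 2, sustituimos t = 3 para obtener v = 380.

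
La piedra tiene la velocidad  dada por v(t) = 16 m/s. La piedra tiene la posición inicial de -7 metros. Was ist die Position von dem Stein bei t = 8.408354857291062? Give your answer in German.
Um dies zu lösen, müssen wir 1 Integral unserer Gleichung für die Geschwindigkeit v(t) = 16 finden. Durch Integration von der Geschwindigkeit und Verwendung der Anfangsbedingung x(0) = -7, erhalten wir x(t) = 16·t - 7. Mit x(t) = 16·t - 7 und Einsetzen von t = 8.408354857291062, finden wir x = 127.533677716657.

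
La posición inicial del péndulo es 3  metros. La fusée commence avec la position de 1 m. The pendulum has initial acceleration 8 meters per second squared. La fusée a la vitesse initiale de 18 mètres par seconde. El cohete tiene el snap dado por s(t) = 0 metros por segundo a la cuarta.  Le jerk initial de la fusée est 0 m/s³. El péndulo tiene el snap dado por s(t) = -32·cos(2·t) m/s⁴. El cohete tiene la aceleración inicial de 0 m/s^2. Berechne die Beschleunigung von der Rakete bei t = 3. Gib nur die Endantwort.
Die Beschleunigung bei t = 3 ist a = 0.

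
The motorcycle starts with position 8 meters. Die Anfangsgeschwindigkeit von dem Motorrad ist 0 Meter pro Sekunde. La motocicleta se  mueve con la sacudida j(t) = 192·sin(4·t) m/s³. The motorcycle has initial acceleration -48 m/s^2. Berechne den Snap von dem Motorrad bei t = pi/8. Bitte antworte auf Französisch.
En partant du jerk j(t) = 192·sin(4·t), nous prenons 1 dérivée. La dérivée du jerk donne le snap: s(t) = 768·cos(4·t). Nous avons le snap s(t) = 768·cos(4·t). En substituant t = pi/8: s(pi/8) = 0.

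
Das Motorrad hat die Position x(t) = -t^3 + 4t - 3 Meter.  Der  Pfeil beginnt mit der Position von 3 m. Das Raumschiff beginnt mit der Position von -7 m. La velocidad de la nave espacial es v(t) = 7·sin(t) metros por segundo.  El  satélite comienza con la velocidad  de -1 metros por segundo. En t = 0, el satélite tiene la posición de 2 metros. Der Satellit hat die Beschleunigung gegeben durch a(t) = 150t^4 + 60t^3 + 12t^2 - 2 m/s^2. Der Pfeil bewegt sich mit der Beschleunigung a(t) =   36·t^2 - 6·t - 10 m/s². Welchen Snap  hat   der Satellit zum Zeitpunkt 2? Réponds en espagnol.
Debemos derivar nuestra ecuación de la aceleración a(t) = 150·t^4 + 60·t^3 + 12·t^2 - 2 2 veces. La derivada de la aceleración da la sacudida: j(t) = 600·t^3 + 180·t^2 + 24·t. Tomando d/dt de j(t), encontramos s(t) = 1800·t^2 + 360·t + 24. Tenemos el snap s(t) = 1800·t^2 + 360·t + 24. Sustituyendo t = 2: s(2) = 7944.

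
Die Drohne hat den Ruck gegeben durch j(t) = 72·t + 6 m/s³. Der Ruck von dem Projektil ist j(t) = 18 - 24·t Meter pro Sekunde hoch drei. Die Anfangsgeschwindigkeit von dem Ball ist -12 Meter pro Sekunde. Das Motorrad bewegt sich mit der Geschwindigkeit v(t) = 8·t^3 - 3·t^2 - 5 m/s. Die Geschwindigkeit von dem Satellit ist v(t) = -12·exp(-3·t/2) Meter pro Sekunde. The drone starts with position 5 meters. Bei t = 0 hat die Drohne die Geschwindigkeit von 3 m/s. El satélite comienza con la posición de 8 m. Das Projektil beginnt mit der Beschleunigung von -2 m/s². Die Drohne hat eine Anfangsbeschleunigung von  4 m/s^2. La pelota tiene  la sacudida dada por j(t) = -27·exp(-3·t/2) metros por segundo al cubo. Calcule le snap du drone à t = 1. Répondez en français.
Pour résoudre ceci, nous devons prendre 1 dérivée de notre équation du jerk j(t) = 72·t + 6. La dérivée du jerk donne le snap: s(t) = 72. En utilisant s(t) = 72 et en substituant t = 1, nous trouvons s = 72.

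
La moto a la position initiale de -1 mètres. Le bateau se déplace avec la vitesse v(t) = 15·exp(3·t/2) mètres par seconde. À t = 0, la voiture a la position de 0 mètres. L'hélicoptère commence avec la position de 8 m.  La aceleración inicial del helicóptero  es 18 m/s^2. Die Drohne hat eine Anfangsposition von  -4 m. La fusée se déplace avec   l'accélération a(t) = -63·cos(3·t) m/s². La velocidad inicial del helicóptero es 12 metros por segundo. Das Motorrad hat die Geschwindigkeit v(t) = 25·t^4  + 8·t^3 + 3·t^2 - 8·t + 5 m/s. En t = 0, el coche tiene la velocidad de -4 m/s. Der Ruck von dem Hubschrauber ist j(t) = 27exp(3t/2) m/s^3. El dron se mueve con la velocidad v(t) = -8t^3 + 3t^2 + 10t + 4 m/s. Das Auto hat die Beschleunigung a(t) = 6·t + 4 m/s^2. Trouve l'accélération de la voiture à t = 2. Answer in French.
De l'équation de l'accélération a(t) = 6·t + 4, nous substituons t = 2 pour obtenir a = 16.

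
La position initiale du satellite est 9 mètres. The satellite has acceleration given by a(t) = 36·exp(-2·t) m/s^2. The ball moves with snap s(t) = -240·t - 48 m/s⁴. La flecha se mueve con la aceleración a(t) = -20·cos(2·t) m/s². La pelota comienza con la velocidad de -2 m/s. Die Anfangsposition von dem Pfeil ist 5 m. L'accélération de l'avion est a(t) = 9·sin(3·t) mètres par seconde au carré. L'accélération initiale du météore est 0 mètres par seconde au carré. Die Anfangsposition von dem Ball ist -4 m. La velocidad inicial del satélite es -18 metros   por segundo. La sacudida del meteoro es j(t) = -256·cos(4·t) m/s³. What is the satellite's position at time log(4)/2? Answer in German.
Ausgehend von der Beschleunigung a(t) = 36·exp(-2·t), nehmen wir 2 Stammfunktionen. Mit ∫a(t)dt und Anwendung von v(0) = -18, finden wir v(t) = -18·exp(-2·t). Mit ∫v(t)dt und Anwendung von x(0) = 9, finden wir x(t) = 9·exp(-2·t). Wir haben die Position x(t) = 9·exp(-2·t). Durch Einsetzen von t = log(4)/2: x(log(4)/2) = 9/4.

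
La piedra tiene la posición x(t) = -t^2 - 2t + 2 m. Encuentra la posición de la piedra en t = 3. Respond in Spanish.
De la ecuación de la posición x(t) = -t^2 - 2·t + 2, sustituimos t = 3 para obtener x = -13.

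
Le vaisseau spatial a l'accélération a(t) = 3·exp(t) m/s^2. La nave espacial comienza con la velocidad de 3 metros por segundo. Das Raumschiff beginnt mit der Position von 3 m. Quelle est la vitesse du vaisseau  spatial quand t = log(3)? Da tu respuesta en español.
Debemos encontrar la antiderivada de nuestra ecuación de la aceleración a(t) = 3·exp(t) 1 vez. Integrando la aceleración y usando la condición inicial v(0) = 3, obtenemos v(t) = 3·exp(t). Tenemos la velocidad v(t) = 3·exp(t). Sustituyendo t = log(3): v(log(3)) = 9.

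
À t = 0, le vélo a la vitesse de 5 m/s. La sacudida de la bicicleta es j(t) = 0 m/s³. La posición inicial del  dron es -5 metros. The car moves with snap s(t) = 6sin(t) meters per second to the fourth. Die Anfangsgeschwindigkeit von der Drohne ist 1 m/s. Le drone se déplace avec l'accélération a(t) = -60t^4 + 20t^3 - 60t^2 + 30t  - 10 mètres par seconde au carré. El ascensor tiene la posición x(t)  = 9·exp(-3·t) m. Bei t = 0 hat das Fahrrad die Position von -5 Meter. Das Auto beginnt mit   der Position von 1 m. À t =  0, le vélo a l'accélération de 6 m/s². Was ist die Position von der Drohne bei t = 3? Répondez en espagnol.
Necesitamos integrar nuestra ecuación de la aceleración a(t) = -60·t^4 + 20·t^3 - 60·t^2 + 30·t - 10 2 veces. La antiderivada de la aceleración es la velocidad. Usando v(0) = 1, obtenemos v(t) = -12·t^5 + 5·t^4 - 20·t^3 + 15·t^2 - 10·t + 1. La integral de la velocidad es la posición. Usando x(0) = -5, obtenemos x(t) = -2·t^6 + t^5 - 5·t^4 + 5·t^3 - 5·t^2 + t - 5. De la ecuación de la posición x(t) = -2·t^6 + t^5 - 5·t^4 + 5·t^3 - 5·t^2 + t - 5, sustituimos t = 3 para obtener x = -1532.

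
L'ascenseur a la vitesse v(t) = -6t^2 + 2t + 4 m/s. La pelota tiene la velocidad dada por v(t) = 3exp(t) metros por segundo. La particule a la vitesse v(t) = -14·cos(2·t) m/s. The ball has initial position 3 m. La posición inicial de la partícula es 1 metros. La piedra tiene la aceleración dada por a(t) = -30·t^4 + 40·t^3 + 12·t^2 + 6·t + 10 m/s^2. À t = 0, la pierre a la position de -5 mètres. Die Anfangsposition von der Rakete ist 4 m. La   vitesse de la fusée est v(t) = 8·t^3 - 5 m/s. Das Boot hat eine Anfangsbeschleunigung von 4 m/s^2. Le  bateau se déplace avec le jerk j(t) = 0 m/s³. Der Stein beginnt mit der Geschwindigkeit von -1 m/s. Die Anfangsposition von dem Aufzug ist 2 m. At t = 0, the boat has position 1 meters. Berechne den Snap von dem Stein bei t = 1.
Wir müssen unsere Gleichung für die Beschleunigung a(t) = -30·t^4 + 40·t^3 + 12·t^2 + 6·t + 10 2-mal ableiten. Mit d/dt von a(t) finden wir j(t) = -120·t^3 + 120·t^2 + 24·t + 6. Die Ableitung von dem Ruck ergibt den Snap: s(t) = -360·t^2 + 240·t + 24. Aus der Gleichung für den Snap s(t) = -360·t^2 + 240·t + 24, setzen wir t = 1 ein und erhalten s = -96.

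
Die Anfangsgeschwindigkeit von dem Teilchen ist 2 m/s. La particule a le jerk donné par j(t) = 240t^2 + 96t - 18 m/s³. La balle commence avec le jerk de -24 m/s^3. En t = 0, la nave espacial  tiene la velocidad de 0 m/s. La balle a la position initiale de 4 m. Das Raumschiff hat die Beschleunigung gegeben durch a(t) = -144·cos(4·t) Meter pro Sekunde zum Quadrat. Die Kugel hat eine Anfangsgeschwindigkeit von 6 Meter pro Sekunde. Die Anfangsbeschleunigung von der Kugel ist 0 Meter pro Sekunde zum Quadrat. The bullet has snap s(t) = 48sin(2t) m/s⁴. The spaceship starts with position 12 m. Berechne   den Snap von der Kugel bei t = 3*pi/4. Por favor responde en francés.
Nous avons le snap s(t) = 48·sin(2·t). En substituant t = 3*pi/4: s(3*pi/4) = -48.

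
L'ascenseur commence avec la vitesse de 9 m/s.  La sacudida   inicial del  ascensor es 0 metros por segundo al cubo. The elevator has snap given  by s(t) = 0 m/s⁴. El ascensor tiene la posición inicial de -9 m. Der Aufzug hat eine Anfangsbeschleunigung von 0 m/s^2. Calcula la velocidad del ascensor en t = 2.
Para resolver esto, necesitamos tomar 3 antiderivadas de nuestra ecuación del snap s(t) = 0. La integral del snap es la sacudida. Usando j(0) = 0, obtenemos j(t) = 0. Integrando la sacudida y usando la condición inicial a(0) = 0, obtenemos a(t) = 0. Integrando la aceleración y usando la condición inicial v(0) = 9, obtenemos v(t) = 9. De la ecuación de la velocidad v(t) = 9, sustituimos t = 2 para obtener v = 9.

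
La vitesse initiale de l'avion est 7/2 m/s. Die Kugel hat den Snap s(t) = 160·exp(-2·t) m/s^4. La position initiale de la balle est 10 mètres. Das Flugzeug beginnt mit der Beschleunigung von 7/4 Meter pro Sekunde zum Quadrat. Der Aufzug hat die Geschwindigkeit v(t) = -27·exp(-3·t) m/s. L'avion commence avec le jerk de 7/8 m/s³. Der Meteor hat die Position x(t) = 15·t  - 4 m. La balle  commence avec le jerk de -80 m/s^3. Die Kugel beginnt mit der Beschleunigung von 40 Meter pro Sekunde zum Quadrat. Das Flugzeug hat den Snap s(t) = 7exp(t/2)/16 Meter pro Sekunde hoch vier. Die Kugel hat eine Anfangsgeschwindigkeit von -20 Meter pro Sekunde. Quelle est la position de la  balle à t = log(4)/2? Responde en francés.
Nous devons trouver l'intégrale de notre équation du snap s(t) = 160·exp(-2·t) 4 fois. La primitive du snap est le jerk. En utilisant j(0) = -80, nous obtenons j(t) = -80·exp(-2·t). En prenant ∫j(t)dt et en appliquant a(0) = 40, nous trouvons a(t) = 40·exp(-2·t). En prenant ∫a(t)dt et en appliquant v(0) = -20, nous trouvons v(t) = -20·exp(-2·t). La primitive de la vitesse est la position. En utilisant x(0) = 10, nous obtenons x(t) = 10·exp(-2·t). En utilisant x(t) = 10·exp(-2·t) et en substituant t = log(4)/2, nous trouvons x = 5/2.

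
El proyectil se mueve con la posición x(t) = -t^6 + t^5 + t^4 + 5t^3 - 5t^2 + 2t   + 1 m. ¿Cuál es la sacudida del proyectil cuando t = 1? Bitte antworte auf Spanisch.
Para resolver esto, necesitamos tomar 3 derivadas de nuestra ecuación de la posición x(t) = -t^6 + t^5 + t^4 + 5·t^3 - 5·t^2 + 2·t + 1. Derivando la posición, obtenemos la velocidad: v(t) = -6·t^5 + 5·t^4 + 4·t^3 + 15·t^2 - 10·t + 2. Tomando d/dt de v(t), encontramos a(t) = -30·t^4 + 20·t^3 + 12·t^2 + 30·t - 10. Tomando d/dt de a(t), encontramos j(t) = -120·t^3 + 60·t^2 + 24·t + 30. De la ecuación de la sacudida j(t) = -120·t^3 + 60·t^2 + 24·t + 30, sustituimos t = 1 para obtener j = -6.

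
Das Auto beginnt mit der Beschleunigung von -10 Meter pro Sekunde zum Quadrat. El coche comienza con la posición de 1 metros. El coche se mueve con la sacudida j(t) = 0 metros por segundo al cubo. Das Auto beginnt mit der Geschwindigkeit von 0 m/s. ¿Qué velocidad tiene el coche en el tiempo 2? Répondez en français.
En partant du jerk j(t) = 0, nous prenons 2 primitives. L'intégrale du jerk, avec a(0) = -10, donne l'accélération: a(t) = -10. En prenant ∫a(t)dt et en appliquant v(0) = 0, nous trouvons v(t) = -10·t. En utilisant v(t) = -10·t et en substituant t = 2, nous trouvons v = -20.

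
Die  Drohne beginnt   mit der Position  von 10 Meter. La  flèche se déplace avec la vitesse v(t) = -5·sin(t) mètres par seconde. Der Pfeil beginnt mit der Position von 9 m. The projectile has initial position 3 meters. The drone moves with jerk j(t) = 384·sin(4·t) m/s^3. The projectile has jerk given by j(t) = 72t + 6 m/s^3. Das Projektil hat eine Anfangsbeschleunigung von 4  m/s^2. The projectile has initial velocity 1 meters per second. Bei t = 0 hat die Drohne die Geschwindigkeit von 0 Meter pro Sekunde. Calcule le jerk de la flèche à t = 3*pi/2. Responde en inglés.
We must differentiate our velocity equation v(t) = -5·sin(t) 2 times. Differentiating velocity, we get acceleration: a(t) = -5·cos(t). The derivative of acceleration gives jerk: j(t) = 5·sin(t). From the given jerk equation j(t) = 5·sin(t), we substitute t = 3*pi/2 to get j = -5.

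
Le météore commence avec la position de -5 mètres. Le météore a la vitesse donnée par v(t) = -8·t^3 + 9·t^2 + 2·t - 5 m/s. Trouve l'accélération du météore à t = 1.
Nous devons dériver notre équation de la vitesse v(t) = -8·t^3 + 9·t^2 + 2·t - 5 1 fois. La dérivée de la vitesse donne l'accélération: a(t) = -24·t^2 + 18·t + 2. Nous avons l'accélération a(t) = -24·t^2 + 18·t + 2. En substituant t = 1: a(1) = -4.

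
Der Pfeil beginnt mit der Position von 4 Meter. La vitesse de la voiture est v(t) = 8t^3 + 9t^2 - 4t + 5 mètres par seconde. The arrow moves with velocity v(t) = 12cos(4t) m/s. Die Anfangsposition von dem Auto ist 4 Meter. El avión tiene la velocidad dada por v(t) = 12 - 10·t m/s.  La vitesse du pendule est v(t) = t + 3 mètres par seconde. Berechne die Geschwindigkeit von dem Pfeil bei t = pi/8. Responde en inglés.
Using v(t) = 12·cos(4·t) and substituting t = pi/8, we find v = 0.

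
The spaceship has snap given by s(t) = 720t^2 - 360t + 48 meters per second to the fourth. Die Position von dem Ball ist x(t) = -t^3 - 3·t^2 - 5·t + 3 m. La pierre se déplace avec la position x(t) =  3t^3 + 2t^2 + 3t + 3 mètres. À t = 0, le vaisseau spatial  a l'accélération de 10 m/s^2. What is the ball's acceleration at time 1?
We must differentiate our position equation x(t) = -t^3 - 3·t^2 - 5·t + 3 2 times. Taking d/dt of x(t), we find v(t) = -3·t^2 - 6·t - 5. Differentiating velocity, we get acceleration: a(t) = -6·t - 6. Using a(t) = -6·t - 6 and substituting t = 1, we find a = -12.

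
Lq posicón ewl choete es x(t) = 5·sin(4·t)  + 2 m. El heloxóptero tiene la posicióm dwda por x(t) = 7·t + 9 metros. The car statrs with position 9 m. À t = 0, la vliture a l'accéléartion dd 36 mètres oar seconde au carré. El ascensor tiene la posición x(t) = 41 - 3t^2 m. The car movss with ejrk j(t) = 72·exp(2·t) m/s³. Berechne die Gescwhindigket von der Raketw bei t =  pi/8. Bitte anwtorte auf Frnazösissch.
Nous devons dériver notre équation de la position x(t) = 5·sin(4·t) + 2 1 fois. La dérivée de la position donne la vitesse: v(t) = 20·cos(4·t). De l'équation de la vitesse v(t) = 20·cos(4·t), nous substituons t = pi/8 pour obtenir v = 0.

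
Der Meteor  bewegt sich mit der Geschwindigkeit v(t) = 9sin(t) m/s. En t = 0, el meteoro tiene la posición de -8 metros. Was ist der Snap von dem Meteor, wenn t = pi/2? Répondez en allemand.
Ausgehend von der Geschwindigkeit v(t) = 9·sin(t), nehmen wir 3 Ableitungen. Die Ableitung von der Geschwindigkeit ergibt die Beschleunigung: a(t) = 9·cos(t). Durch Ableiten von der Beschleunigung erhalten wir den Ruck: j(t) = -9·sin(t). Durch Ableiten von dem Ruck erhalten wir den Snap: s(t) = -9·cos(t). Aus der Gleichung für den Snap s(t) = -9·cos(t), setzen wir t = pi/2 ein und erhalten s = 0.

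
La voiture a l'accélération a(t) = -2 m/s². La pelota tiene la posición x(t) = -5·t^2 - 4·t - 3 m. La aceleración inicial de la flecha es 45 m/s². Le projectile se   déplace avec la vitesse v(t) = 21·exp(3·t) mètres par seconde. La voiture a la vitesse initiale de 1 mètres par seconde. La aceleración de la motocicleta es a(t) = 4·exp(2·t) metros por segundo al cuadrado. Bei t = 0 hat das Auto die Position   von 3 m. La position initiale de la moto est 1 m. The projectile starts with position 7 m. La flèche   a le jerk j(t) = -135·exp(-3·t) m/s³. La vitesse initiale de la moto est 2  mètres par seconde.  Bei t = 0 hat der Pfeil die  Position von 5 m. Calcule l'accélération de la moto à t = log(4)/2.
Nous avons l'accélération a(t) = 4·exp(2·t). En substituant t = log(4)/2: a(log(4)/2) = 16.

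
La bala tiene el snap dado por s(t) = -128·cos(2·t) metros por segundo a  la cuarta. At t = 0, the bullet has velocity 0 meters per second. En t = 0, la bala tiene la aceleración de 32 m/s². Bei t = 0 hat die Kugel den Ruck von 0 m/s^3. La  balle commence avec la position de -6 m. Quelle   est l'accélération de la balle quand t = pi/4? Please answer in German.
Ausgehend von dem Snap s(t) = -128·cos(2·t), nehmen wir 2 Stammfunktionen. Durch Integration von dem Snap und Verwendung der Anfangsbedingung j(0) = 0, erhalten wir j(t) = -64·sin(2·t). Die Stammfunktion von dem Ruck, mit a(0) = 32, ergibt die Beschleunigung: a(t) = 32·cos(2·t). Mit a(t) = 32·cos(2·t) und Einsetzen von t = pi/4, finden wir a = 0.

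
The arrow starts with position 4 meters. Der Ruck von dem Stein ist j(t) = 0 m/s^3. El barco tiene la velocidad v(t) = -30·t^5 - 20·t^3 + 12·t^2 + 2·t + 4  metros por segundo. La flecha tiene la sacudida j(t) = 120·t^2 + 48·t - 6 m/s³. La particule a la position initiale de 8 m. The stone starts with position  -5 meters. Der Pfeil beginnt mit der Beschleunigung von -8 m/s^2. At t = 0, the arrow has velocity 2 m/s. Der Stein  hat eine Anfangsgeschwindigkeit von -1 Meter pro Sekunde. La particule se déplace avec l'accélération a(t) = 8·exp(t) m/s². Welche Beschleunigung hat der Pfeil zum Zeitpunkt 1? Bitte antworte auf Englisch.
To solve this, we need to take 1 antiderivative of our jerk equation j(t) = 120·t^2 + 48·t - 6. Integrating jerk and using the initial condition a(0) = -8, we get a(t) = 40·t^3 + 24·t^2 - 6·t - 8. From the given acceleration equation a(t) = 40·t^3 + 24·t^2 - 6·t - 8, we substitute t = 1 to get a = 50.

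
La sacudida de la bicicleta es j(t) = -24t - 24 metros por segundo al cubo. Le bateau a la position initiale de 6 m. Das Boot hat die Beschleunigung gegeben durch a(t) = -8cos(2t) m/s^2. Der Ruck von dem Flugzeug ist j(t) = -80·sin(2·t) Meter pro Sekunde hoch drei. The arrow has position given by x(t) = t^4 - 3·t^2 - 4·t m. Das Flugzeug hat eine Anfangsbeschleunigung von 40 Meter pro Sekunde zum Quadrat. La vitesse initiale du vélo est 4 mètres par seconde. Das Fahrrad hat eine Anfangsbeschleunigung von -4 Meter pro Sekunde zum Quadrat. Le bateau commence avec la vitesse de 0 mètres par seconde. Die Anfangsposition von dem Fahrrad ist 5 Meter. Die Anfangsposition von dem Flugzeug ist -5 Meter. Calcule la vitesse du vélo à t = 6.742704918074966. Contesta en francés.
Nous devons trouver la primitive de notre équation du jerk j(t) = -24·t - 24 2 fois. En intégrant le jerk et en utilisant la condition initiale a(0) = -4, nous obtenons a(t) = -12·t^2 - 24·t - 4. En prenant ∫a(t)dt et en appliquant v(0) = 4, nous trouvons v(t) = -4·t^3 - 12·t^2 - 4·t + 4. En utilisant v(t) = -4·t^3 - 12·t^2 - 4·t + 4 et en substituant t = 6.742704918074966, nous trouvons v = -1794.74287809949.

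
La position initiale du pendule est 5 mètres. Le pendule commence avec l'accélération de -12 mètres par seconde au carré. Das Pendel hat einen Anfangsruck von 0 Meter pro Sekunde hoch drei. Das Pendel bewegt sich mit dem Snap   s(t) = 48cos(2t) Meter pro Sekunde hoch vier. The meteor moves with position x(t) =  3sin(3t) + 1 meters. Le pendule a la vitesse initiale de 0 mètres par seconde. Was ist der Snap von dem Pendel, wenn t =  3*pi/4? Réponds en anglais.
We have snap s(t) = 48·cos(2·t). Substituting t = 3*pi/4: s(3*pi/4) = 0.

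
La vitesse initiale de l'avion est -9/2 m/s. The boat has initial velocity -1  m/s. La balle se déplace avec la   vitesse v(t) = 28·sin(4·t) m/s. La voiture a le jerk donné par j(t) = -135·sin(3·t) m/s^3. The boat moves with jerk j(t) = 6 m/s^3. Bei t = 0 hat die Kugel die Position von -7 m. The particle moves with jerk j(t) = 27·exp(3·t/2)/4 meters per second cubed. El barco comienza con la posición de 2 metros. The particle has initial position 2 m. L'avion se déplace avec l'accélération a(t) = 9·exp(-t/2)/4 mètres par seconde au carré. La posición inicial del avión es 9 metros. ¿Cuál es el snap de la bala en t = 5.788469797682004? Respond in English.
Starting from velocity v(t) = 28·sin(4·t), we take 3 derivatives. The derivative of velocity gives acceleration: a(t) = 112·cos(4·t). Taking d/dt of a(t), we find j(t) = -448·sin(4·t). Taking d/dt of j(t), we find s(t) = -1792·cos(4·t). Using s(t) = -1792·cos(4·t) and substituting t = 5.788469797682004, we find s = 711.127615489187.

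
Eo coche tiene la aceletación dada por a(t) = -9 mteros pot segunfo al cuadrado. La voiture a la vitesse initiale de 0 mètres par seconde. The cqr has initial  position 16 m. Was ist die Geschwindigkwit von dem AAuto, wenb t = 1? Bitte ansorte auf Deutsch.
Um dies zu lösen, müssen wir 1 Integral unserer Gleichung für die Beschleunigung a(t) = -9 finden. Durch Integration von der Beschleunigung und Verwendung der Anfangsbedingung v(0) = 0, erhalten wir v(t) = -9·t. Wir haben die Geschwindigkeit v(t) = -9·t. Durch Einsetzen von t = 1: v(1) = -9.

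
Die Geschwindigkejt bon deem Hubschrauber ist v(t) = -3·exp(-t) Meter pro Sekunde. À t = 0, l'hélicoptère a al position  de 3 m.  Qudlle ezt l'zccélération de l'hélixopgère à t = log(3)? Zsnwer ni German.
Ausgehend von der Geschwindigkeit v(t) = -3·exp(-t), nehmen wir 1 Ableitung. Die Ableitung von der Geschwindigkeit ergibt die Beschleunigung: a(t) = 3·exp(-t). Mit a(t) = 3·exp(-t) und Einsetzen von t = log(3), finden wir a = 1.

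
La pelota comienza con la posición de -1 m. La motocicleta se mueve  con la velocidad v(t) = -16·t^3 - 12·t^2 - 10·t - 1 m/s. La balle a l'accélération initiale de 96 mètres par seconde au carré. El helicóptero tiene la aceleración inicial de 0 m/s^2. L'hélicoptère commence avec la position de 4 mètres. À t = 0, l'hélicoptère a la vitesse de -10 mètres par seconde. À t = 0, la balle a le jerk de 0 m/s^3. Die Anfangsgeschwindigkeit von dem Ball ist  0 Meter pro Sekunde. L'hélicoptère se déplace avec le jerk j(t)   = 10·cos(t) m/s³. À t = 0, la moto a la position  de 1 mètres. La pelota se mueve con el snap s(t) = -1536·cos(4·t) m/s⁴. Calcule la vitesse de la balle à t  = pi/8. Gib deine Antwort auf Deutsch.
Wir müssen unsere Gleichung für den Snap s(t) = -1536·cos(4·t) 3-mal integrieren. Die Stammfunktion von dem Snap, mit j(0) = 0, ergibt den Ruck: j(t) = -384·sin(4·t). Mit ∫j(t)dt und Anwendung von a(0) = 96, finden wir a(t) = 96·cos(4·t). Die Stammfunktion von der Beschleunigung ist die Geschwindigkeit. Mit v(0) = 0 erhalten wir v(t) = 24·sin(4·t). Mit v(t) = 24·sin(4·t) und Einsetzen von t = pi/8, finden wir v = 24.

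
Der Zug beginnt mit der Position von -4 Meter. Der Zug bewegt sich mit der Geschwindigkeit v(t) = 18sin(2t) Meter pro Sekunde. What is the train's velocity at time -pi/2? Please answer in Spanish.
Usando v(t) = 18·sin(2·t) y sustituyendo t = -pi/2, encontramos v = 0.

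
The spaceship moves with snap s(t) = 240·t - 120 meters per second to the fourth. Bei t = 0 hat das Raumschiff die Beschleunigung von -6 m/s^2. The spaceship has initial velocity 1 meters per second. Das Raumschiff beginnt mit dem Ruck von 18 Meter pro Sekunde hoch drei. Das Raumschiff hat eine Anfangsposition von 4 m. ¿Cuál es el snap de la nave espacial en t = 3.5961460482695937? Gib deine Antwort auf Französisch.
Nous avons le snap s(t) = 240·t - 120. En substituant t = 3.5961460482695937: s(3.5961460482695937) = 743.075051584702.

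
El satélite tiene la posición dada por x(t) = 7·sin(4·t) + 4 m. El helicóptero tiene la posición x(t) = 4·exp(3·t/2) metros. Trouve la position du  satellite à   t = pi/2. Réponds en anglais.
We have position x(t) = 7·sin(4·t) + 4. Substituting t = pi/2: x(pi/2) = 4.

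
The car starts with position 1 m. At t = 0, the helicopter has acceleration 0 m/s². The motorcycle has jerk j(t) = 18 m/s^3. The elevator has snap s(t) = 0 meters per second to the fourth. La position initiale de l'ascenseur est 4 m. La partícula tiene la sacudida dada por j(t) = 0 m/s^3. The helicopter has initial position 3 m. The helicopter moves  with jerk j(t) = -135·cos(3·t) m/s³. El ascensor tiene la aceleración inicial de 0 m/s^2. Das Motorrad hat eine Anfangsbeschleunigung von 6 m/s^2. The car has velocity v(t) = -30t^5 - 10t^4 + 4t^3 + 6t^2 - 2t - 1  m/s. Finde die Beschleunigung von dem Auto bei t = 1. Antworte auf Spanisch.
Partiendo de la velocidad v(t) = -30·t^5 - 10·t^4 + 4·t^3 + 6·t^2 - 2·t - 1, tomamos 1 derivada. Derivando la velocidad, obtenemos la aceleración: a(t) = -150·t^4 - 40·t^3 + 12·t^2 + 12·t - 2. Tenemos la aceleración a(t) = -150·t^4 - 40·t^3 + 12·t^2 + 12·t - 2. Sustituyendo t = 1: a(1) = -168.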